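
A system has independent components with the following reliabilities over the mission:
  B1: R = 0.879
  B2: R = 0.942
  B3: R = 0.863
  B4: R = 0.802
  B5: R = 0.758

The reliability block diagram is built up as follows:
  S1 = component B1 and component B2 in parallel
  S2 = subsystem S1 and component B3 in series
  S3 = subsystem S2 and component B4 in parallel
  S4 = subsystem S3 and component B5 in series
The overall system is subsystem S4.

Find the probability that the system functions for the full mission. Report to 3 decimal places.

Parallel (B1 and B2): 1 − (1 − 0.87900)(1 − 0.94200) = 0.99298
Series ([0.99298] and B3): 0.99298 × 0.86300 = 0.85694
Parallel ([0.85694] and B4): 1 − (1 − 0.85694)(1 − 0.80200) = 0.97167
Series ([0.97167] and B5): 0.97167 × 0.75800 = 0.737

0.737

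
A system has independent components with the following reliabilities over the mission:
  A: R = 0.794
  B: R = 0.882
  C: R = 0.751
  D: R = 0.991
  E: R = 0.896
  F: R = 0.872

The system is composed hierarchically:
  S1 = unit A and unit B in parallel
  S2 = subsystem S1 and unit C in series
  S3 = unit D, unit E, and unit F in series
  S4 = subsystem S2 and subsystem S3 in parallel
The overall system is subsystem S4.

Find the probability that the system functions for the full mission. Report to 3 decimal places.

Parallel (A and B): 1 − (1 − 0.79400)(1 − 0.88200) = 0.97569
Series ([0.97569] and C): 0.97569 × 0.75100 = 0.73274
Series (D, E, and F): 0.99100 × 0.89600 × 0.87200 = 0.77428
Parallel ([0.73274] and [0.77428]): 1 − (1 − 0.73274)(1 − 0.77428) = 0.940

0.940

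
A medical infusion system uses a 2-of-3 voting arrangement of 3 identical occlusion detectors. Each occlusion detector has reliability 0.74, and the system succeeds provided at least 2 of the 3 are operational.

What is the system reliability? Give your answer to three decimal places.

0.832

R = Σ_{i=2}^{3} C(3,i) p^i (1−p)^{3−i} with p = 0.74
C(3,2)·0.74^2·0.26^1 = 0.42713
C(3,3)·0.74^3·0.26^0 = 0.40522
Sum = 0.832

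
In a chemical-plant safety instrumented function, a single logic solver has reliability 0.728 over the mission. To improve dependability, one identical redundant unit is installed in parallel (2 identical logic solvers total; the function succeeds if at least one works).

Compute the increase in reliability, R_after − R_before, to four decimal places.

R_before = 0.728
R_after = 1 − (1 − 0.728)^2 = 0.9260
ΔR = 0.9260 − 0.728 = 0.1980

0.1980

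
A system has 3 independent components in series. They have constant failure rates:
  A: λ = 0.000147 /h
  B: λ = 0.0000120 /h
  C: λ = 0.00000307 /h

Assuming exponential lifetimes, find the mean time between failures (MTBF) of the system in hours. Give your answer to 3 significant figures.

Series of exponential components: λ_sys = Σ λ_i
λ_sys = 0.000147 + 0.0000120 + 0.00000307 = 1.6207e-04 /h
MTBF = 1 / λ_sys = 6170 h

6170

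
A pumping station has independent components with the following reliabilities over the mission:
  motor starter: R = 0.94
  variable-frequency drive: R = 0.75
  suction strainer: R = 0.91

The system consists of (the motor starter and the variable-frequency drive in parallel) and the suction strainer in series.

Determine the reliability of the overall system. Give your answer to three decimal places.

Parallel (motor starter and variable-frequency drive): 1 − (1 − 0.94000)(1 − 0.75000) = 0.98500
Series ([0.98500] and suction strainer): 0.98500 × 0.91000 = 0.896

0.896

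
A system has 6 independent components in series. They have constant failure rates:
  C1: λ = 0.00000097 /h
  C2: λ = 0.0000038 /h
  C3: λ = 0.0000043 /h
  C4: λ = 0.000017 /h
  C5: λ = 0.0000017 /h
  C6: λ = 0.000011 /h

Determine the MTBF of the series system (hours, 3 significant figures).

Series of exponential components: λ_sys = Σ λ_i
λ_sys = 0.00000097 + 0.0000038 + 0.0000043 + 0.000017 + 0.0000017 + 0.000011 = 3.8770e-05 /h
MTBF = 1 / λ_sys = 25800 h

25800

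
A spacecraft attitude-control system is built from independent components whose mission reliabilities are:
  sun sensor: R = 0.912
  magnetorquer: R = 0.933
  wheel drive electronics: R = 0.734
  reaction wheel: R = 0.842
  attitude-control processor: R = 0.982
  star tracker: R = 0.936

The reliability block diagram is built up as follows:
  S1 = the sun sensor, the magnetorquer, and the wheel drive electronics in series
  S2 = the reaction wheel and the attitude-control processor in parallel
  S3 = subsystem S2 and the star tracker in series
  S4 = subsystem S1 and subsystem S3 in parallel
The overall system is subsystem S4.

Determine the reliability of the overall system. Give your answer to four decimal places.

0.9750

Series (sun sensor, magnetorquer, and wheel drive electronics): 0.912000 × 0.933000 × 0.734000 = 0.624558
Parallel (reaction wheel and attitude-control processor): 1 − (1 − 0.842000)(1 − 0.982000) = 0.997156
Series ([0.997156] and star tracker): 0.997156 × 0.936000 = 0.933338
Parallel ([0.624558] and [0.933338]): 1 − (1 − 0.624558)(1 − 0.933338) = 0.9750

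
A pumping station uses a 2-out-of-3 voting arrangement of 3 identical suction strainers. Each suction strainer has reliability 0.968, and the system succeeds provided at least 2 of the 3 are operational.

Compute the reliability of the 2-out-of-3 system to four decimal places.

R = Σ_{i=2}^{3} C(3,i) p^i (1−p)^{3−i} with p = 0.968
C(3,2)·0.968^2·0.032^1 = 0.089954
C(3,3)·0.968^3·0.032^0 = 0.907039
Sum = 0.9970

0.9970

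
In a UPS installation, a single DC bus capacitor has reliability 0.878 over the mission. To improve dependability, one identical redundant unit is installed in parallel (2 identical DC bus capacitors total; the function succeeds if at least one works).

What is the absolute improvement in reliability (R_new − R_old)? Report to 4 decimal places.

0.1071

R_before = 0.878
R_after = 1 − (1 − 0.878)^2 = 0.9851
ΔR = 0.9851 − 0.878 = 0.1071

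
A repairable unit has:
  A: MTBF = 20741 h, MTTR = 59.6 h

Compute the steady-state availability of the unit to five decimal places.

A(A) = MTBF/(MTBF+MTTR) = 20741/(20741+59.6) = 0.99713

0.99713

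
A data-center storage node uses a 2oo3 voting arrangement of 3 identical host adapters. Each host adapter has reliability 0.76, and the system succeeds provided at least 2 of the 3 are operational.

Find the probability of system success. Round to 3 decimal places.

0.855

R = Σ_{i=2}^{3} C(3,i) p^i (1−p)^{3−i} with p = 0.76
C(3,2)·0.76^2·0.24^1 = 0.41587
C(3,3)·0.76^3·0.24^0 = 0.43898
Sum = 0.855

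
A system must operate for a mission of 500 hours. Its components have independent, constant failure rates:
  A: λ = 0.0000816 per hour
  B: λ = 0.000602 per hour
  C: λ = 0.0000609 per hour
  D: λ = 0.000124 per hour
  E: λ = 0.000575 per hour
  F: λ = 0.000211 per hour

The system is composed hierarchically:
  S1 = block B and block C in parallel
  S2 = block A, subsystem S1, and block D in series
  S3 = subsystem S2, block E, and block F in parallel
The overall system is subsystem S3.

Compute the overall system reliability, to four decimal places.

0.9974

R(A) = exp(−0.0000816 × 500) = 0.960021
R(B) = exp(−0.000602 × 500) = 0.740078
R(C) = exp(−0.0000609 × 500) = 0.970009
R(D) = exp(−0.000124 × 500) = 0.939883
R(E) = exp(−0.000575 × 500) = 0.750137
R(F) = exp(−0.000211 × 500) = 0.899874
Parallel (B and C): 1 − (1 − 0.740078)(1 − 0.970009) = 0.992205
Series (A, [0.992205], and D): 0.960021 × 0.992205 × 0.939883 = 0.895274
Parallel ([0.895274], E, and F): 1 − (1 − 0.895274)(1 − 0.750137)(1 − 0.899874) = 0.9974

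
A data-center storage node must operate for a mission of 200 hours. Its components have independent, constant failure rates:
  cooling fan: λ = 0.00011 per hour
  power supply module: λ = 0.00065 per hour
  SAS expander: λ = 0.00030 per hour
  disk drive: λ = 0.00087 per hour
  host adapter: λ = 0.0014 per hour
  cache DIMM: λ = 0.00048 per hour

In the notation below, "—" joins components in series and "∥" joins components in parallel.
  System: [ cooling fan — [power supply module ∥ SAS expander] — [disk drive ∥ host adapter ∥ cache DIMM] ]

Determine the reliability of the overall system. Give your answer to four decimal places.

0.9678

R(cooling fan) = exp(−0.00011 × 200) = 0.978240
R(power supply module) = exp(−0.00065 × 200) = 0.878095
R(SAS expander) = exp(−0.00030 × 200) = 0.941765
R(disk drive) = exp(−0.00087 × 200) = 0.840297
R(host adapter) = exp(−0.0014 × 200) = 0.755784
R(cache DIMM) = exp(−0.00048 × 200) = 0.908464
Parallel (power supply module and SAS expander): 1 − (1 − 0.878095)(1 − 0.941765) = 0.992901
Parallel (disk drive, host adapter, and cache DIMM): 1 − (1 − 0.840297)(1 − 0.755784)(1 − 0.908464) = 0.996430
Series (cooling fan, [0.992901], and [0.996430]): 0.978240 × 0.992901 × 0.996430 = 0.9678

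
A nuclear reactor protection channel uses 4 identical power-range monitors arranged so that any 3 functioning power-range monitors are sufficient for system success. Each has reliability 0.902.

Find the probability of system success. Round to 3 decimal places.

0.950

R = Σ_{i=3}^{4} C(4,i) p^i (1−p)^{4−i} with p = 0.902
C(4,3)·0.902^3·0.098^1 = 0.28768
C(4,4)·0.902^4·0.098^0 = 0.66195
Sum = 0.950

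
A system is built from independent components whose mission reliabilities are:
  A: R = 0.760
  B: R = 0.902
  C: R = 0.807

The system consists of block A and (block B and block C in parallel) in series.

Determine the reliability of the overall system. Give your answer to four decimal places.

Parallel (B and C): 1 − (1 − 0.902000)(1 − 0.807000) = 0.981086
Series (A and [0.981086]): 0.760000 × 0.981086 = 0.7456

0.7456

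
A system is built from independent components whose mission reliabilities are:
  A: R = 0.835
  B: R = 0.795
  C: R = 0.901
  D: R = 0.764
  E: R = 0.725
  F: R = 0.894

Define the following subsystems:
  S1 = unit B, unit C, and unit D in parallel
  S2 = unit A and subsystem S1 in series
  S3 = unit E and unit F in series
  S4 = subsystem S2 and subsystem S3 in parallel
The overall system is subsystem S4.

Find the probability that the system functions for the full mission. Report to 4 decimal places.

0.9405

Parallel (B, C, and D): 1 − (1 − 0.795000)(1 − 0.901000)(1 − 0.764000) = 0.995210
Series (A and [0.995210]): 0.835000 × 0.995210 = 0.831000
Series (E and F): 0.725000 × 0.894000 = 0.648150
Parallel ([0.831000] and [0.648150]): 1 − (1 − 0.831000)(1 − 0.648150) = 0.9405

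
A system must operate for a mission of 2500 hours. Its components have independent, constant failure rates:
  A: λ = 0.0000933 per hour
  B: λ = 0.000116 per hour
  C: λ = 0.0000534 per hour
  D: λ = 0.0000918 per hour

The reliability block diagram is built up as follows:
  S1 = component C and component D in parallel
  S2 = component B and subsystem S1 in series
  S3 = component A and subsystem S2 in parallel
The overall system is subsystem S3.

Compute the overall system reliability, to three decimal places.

0.944

R(A) = exp(−0.0000933 × 2500) = 0.79196
R(B) = exp(−0.000116 × 2500) = 0.74826
R(C) = exp(−0.0000534 × 2500) = 0.87503
R(D) = exp(−0.0000918 × 2500) = 0.79493
Parallel (C and D): 1 − (1 − 0.87503)(1 − 0.79493) = 0.97437
Series (B and [0.97437]): 0.74826 × 0.97437 = 0.72908
Parallel (A and [0.72908]): 1 − (1 − 0.79196)(1 − 0.72908) = 0.944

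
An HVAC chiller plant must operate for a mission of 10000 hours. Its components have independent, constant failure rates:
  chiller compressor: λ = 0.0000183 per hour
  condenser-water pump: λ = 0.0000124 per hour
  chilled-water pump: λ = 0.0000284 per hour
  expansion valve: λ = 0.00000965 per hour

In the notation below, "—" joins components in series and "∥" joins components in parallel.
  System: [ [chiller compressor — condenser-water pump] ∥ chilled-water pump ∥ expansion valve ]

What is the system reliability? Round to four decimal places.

0.9940

R(chiller compressor) = exp(−0.0000183 × 10000) = 0.832768
R(condenser-water pump) = exp(−0.0000124 × 10000) = 0.883380
R(chilled-water pump) = exp(−0.0000284 × 10000) = 0.752767
R(expansion valve) = exp(−0.00000965 × 10000) = 0.908010
Series (chiller compressor and condenser-water pump): 0.832768 × 0.883380 = 0.735651
Parallel ([0.735651], chilled-water pump, and expansion valve): 1 − (1 − 0.735651)(1 − 0.752767)(1 − 0.908010) = 0.9940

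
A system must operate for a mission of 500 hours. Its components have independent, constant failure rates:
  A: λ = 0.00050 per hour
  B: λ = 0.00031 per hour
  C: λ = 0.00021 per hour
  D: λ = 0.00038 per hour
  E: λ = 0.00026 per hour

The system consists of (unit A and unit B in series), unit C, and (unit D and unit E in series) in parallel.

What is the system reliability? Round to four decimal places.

R(A) = exp(−0.00050 × 500) = 0.778801
R(B) = exp(−0.00031 × 500) = 0.856415
R(C) = exp(−0.00021 × 500) = 0.900325
R(D) = exp(−0.00038 × 500) = 0.826959
R(E) = exp(−0.00026 × 500) = 0.878095
Series (A and B): 0.778801 × 0.856415 = 0.666977
Series (D and E): 0.826959 × 0.878095 = 0.726149
Parallel ([0.666977], C, and [0.726149]): 1 − (1 − 0.666977)(1 − 0.900325)(1 − 0.726149) = 0.9909

0.9909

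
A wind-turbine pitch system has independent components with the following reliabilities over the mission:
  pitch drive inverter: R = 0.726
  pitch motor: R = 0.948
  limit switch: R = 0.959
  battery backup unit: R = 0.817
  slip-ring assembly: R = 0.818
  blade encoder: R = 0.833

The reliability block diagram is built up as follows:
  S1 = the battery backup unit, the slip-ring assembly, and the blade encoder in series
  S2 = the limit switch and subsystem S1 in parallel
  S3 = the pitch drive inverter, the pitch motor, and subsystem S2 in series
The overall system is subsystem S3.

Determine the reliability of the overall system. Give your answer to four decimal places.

0.6757

Series (battery backup unit, slip-ring assembly, and blade encoder): 0.817000 × 0.818000 × 0.833000 = 0.556699
Parallel (limit switch and [0.556699]): 1 − (1 − 0.959000)(1 − 0.556699) = 0.981825
Series (pitch drive inverter, pitch motor, and [0.981825]): 0.726000 × 0.948000 × 0.981825 = 0.6757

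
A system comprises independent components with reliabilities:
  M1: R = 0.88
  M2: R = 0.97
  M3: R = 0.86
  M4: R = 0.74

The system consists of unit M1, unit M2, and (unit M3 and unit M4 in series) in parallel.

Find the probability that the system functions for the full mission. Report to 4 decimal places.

0.9987

Series (M3 and M4): 0.860000 × 0.740000 = 0.636400
Parallel (M1, M2, and [0.636400]): 1 − (1 − 0.880000)(1 − 0.970000)(1 − 0.636400) = 0.9987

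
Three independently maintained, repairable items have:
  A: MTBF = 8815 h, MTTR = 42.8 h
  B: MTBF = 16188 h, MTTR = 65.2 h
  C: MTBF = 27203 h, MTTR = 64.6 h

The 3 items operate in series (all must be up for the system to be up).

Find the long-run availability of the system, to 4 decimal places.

0.9888

A(A) = MTBF/(MTBF+MTTR) = 8815/(8815+42.8) = 0.995168
A(B) = MTBF/(MTBF+MTTR) = 16188/(16188+65.2) = 0.995988
A(C) = MTBF/(MTBF+MTTR) = 27203/(27203+64.6) = 0.997631
Series availability: 0.995168 × 0.995988 × 0.997631 = 0.9888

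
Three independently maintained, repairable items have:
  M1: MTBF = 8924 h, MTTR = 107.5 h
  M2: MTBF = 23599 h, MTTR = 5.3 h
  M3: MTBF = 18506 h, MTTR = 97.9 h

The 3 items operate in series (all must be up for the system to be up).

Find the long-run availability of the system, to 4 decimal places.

0.9827

A(M1) = MTBF/(MTBF+MTTR) = 8924/(8924+107.5) = 0.988097
A(M2) = MTBF/(MTBF+MTTR) = 23599/(23599+5.3) = 0.999775
A(M3) = MTBF/(MTBF+MTTR) = 18506/(18506+97.9) = 0.994738
Series availability: 0.988097 × 0.999775 × 0.994738 = 0.9827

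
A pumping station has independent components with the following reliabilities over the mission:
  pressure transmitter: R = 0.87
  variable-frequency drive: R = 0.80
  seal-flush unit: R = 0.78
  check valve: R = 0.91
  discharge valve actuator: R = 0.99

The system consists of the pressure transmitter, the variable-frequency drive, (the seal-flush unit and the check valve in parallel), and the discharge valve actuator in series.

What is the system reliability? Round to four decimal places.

Parallel (seal-flush unit and check valve): 1 − (1 − 0.780000)(1 − 0.910000) = 0.980200
Series (pressure transmitter, variable-frequency drive, [0.980200], and discharge valve actuator): 0.870000 × 0.800000 × 0.980200 × 0.990000 = 0.6754

0.6754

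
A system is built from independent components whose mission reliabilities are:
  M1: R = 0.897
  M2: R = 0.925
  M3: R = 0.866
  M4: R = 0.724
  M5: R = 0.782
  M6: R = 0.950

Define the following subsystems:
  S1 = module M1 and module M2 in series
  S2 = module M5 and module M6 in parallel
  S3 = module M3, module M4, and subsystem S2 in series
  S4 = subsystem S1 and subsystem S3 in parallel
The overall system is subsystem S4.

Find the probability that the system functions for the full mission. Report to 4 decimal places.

Series (M1 and M2): 0.897000 × 0.925000 = 0.829725
Parallel (M5 and M6): 1 − (1 − 0.782000)(1 − 0.950000) = 0.989100
Series (M3, M4, and [0.989100]): 0.866000 × 0.724000 × 0.989100 = 0.620150
Parallel ([0.829725] and [0.620150]): 1 − (1 − 0.829725)(1 − 0.620150) = 0.9353

0.9353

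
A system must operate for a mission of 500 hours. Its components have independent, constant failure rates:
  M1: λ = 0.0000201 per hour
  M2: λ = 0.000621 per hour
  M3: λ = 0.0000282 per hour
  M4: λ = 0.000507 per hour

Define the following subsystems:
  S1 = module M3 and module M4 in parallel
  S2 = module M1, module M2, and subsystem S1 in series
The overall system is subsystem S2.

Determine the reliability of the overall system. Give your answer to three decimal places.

R(M1) = exp(−0.0000201 × 500) = 0.99000
R(M2) = exp(−0.000621 × 500) = 0.73308
R(M3) = exp(−0.0000282 × 500) = 0.98600
R(M4) = exp(−0.000507 × 500) = 0.77608
Parallel (M3 and M4): 1 − (1 − 0.98600)(1 − 0.77608) = 0.99687
Series (M1, M2, and [0.99687]): 0.99000 × 0.73308 × 0.99687 = 0.723

0.723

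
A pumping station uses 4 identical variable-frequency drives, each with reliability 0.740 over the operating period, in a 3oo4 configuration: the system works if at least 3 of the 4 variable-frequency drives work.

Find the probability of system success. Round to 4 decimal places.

R = Σ_{i=3}^{4} C(4,i) p^i (1−p)^{4−i} with p = 0.740
C(4,3)·0.740^3·0.260^1 = 0.421433
C(4,4)·0.740^4·0.260^0 = 0.299866
Sum = 0.7213

0.7213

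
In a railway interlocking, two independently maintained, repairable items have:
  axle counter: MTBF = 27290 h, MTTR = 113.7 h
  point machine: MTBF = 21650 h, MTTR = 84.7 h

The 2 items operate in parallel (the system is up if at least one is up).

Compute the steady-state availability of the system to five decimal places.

A(axle counter) = MTBF/(MTBF+MTTR) = 27290/(27290+113.7) = 0.995851
A(point machine) = MTBF/(MTBF+MTTR) = 21650/(21650+84.7) = 0.996103
Parallel availability: 1 − (1 − 0.995851)(1 − 0.996103) = 0.99998

0.99998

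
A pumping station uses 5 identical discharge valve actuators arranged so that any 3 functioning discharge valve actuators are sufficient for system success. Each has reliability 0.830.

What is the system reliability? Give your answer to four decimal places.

0.9625

R = Σ_{i=3}^{5} C(5,i) p^i (1−p)^{5−i} with p = 0.830
C(5,3)·0.830^3·0.170^2 = 0.165246
C(5,4)·0.830^4·0.170^1 = 0.403396
C(5,5)·0.830^5·0.170^0 = 0.393904
Sum = 0.9625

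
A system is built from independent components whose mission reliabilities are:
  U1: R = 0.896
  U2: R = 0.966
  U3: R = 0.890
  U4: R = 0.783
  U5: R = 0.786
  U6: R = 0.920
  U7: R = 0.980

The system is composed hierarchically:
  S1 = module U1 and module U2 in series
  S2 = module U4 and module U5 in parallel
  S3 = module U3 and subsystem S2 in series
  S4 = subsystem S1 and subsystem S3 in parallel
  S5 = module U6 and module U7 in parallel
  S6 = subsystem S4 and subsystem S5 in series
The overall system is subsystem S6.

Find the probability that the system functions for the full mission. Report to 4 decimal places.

0.9781

Series (U1 and U2): 0.896000 × 0.966000 = 0.865536
Parallel (U4 and U5): 1 − (1 − 0.783000)(1 − 0.786000) = 0.953562
Series (U3 and [0.953562]): 0.890000 × 0.953562 = 0.848670
Parallel ([0.865536] and [0.848670]): 1 − (1 − 0.865536)(1 − 0.848670) = 0.979652
Parallel (U6 and U7): 1 − (1 − 0.920000)(1 − 0.980000) = 0.998400
Series ([0.979652] and [0.998400]): 0.979652 × 0.998400 = 0.9781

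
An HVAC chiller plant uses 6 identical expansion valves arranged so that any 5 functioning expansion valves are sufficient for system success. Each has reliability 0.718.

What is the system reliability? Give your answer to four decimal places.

0.4599

R = Σ_{i=5}^{6} C(6,i) p^i (1−p)^{6−i} with p = 0.718
C(6,5)·0.718^5·0.282^1 = 0.322866
C(6,6)·0.718^6·0.282^0 = 0.137008
Sum = 0.4599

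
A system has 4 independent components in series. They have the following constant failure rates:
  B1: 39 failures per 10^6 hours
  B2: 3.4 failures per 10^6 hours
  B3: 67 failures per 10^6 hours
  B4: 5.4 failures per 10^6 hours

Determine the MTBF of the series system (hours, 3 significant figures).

8710

Series of exponential components: λ_sys = Σ λ_i
λ_sys = 0.000039 + 0.0000034 + 0.000067 + 0.0000054 = 1.1480e-04 /h
MTBF = 1 / λ_sys = 8710 h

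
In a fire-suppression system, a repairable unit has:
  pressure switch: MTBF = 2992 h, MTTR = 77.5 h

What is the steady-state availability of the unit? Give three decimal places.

A(pressure switch) = MTBF/(MTBF+MTTR) = 2992/(2992+77.5) = 0.975

0.975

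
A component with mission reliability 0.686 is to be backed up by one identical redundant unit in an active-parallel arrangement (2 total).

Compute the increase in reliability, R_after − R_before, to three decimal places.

R_before = 0.686
R_after = 1 − (1 − 0.686)^2 = 0.901
ΔR = 0.901 − 0.686 = 0.215

0.215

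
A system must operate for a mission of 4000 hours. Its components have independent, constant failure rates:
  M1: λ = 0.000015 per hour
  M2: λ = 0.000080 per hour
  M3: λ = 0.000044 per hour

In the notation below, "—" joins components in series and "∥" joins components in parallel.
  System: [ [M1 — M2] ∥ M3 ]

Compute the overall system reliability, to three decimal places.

0.949

R(M1) = exp(−0.000015 × 4000) = 0.94176
R(M2) = exp(−0.000080 × 4000) = 0.72615
R(M3) = exp(−0.000044 × 4000) = 0.83862
Series (M1 and M2): 0.94176 × 0.72615 = 0.68386
Parallel ([0.68386] and M3): 1 − (1 − 0.68386)(1 − 0.83862) = 0.949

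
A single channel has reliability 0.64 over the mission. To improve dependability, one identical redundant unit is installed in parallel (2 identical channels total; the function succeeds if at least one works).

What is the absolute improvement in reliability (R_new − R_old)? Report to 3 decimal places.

R_before = 0.64
R_after = 1 − (1 − 0.64)^2 = 0.870
ΔR = 0.870 − 0.64 = 0.230

0.230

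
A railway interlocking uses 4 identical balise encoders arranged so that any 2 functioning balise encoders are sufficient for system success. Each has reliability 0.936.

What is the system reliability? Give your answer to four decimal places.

R = Σ_{i=2}^{4} C(4,i) p^i (1−p)^{4−i} with p = 0.936
C(4,2)·0.936^2·0.064^2 = 0.021531
C(4,3)·0.936^3·0.064^1 = 0.209927
C(4,4)·0.936^4·0.064^0 = 0.767544
Sum = 0.9990

0.9990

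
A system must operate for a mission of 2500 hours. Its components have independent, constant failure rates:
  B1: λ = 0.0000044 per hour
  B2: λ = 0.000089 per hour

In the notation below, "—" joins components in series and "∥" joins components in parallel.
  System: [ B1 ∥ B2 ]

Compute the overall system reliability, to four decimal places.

R(B1) = exp(−0.0000044 × 2500) = 0.989060
R(B2) = exp(−0.000089 × 2500) = 0.800515
Parallel (B1 and B2): 1 − (1 − 0.989060)(1 − 0.800515) = 0.9978

0.9978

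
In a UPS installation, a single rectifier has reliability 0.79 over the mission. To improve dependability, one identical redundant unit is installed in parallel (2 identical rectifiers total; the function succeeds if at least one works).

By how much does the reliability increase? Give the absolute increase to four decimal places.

R_before = 0.79
R_after = 1 − (1 − 0.79)^2 = 0.9559
ΔR = 0.9559 − 0.79 = 0.1659

0.1659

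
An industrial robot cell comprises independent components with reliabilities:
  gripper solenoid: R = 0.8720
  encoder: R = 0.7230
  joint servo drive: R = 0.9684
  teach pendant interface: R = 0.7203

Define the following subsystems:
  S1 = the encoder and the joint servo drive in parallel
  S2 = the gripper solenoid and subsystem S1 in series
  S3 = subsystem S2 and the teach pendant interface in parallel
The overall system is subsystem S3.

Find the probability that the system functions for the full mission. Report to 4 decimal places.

Parallel (encoder and joint servo drive): 1 − (1 − 0.723000)(1 − 0.968400) = 0.991247
Series (gripper solenoid and [0.991247]): 0.872000 × 0.991247 = 0.864367
Parallel ([0.864367] and teach pendant interface): 1 − (1 − 0.864367)(1 − 0.720300) = 0.9621

0.9621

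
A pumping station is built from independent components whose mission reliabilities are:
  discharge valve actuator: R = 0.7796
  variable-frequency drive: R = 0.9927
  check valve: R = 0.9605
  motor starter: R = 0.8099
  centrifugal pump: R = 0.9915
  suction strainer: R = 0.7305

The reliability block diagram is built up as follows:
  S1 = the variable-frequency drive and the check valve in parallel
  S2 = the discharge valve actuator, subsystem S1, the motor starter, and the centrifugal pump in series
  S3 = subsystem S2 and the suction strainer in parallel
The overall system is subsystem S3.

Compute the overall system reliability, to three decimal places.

0.899

Parallel (variable-frequency drive and check valve): 1 − (1 − 0.99270)(1 − 0.96050) = 0.99971
Series (discharge valve actuator, [0.99971], motor starter, and centrifugal pump): 0.77960 × 0.99971 × 0.80990 × 0.99150 = 0.62585
Parallel ([0.62585] and suction strainer): 1 − (1 − 0.62585)(1 − 0.73050) = 0.899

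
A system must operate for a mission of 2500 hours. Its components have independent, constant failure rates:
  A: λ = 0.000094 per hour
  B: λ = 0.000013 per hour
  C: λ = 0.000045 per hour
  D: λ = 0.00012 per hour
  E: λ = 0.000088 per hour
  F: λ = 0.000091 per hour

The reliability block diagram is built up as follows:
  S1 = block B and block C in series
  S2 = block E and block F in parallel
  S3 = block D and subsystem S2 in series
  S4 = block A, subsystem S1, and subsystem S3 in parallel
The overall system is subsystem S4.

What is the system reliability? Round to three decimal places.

0.992

R(A) = exp(−0.000094 × 2500) = 0.79057
R(B) = exp(−0.000013 × 2500) = 0.96802
R(C) = exp(−0.000045 × 2500) = 0.89360
R(D) = exp(−0.00012 × 2500) = 0.74082
R(E) = exp(−0.000088 × 2500) = 0.80252
R(F) = exp(−0.000091 × 2500) = 0.79652
Series (B and C): 0.96802 × 0.89360 = 0.86502
Parallel (E and F): 1 − (1 − 0.80252)(1 − 0.79652) = 0.95982
Series (D and [0.95982]): 0.74082 × 0.95982 = 0.71105
Parallel (A, [0.86502], and [0.71105]): 1 − (1 − 0.79057)(1 − 0.86502)(1 − 0.71105) = 0.992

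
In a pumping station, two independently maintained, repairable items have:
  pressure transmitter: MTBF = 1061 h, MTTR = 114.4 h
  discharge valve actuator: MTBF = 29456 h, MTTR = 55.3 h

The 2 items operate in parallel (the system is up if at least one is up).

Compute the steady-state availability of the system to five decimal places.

A(pressure transmitter) = MTBF/(MTBF+MTTR) = 1061/(1061+114.4) = 0.902671
A(discharge valve actuator) = MTBF/(MTBF+MTTR) = 29456/(29456+55.3) = 0.998126
Parallel availability: 1 − (1 − 0.902671)(1 − 0.998126) = 0.99982

0.99982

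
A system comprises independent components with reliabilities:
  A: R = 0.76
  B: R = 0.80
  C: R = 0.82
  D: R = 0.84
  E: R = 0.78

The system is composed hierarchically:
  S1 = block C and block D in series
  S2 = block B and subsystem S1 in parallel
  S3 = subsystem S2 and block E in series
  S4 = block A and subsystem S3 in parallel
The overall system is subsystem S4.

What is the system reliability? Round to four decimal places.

0.9355

Series (C and D): 0.820000 × 0.840000 = 0.688800
Parallel (B and [0.688800]): 1 − (1 − 0.800000)(1 − 0.688800) = 0.937760
Series ([0.937760] and E): 0.937760 × 0.780000 = 0.731453
Parallel (A and [0.731453]): 1 − (1 − 0.760000)(1 − 0.731453) = 0.9355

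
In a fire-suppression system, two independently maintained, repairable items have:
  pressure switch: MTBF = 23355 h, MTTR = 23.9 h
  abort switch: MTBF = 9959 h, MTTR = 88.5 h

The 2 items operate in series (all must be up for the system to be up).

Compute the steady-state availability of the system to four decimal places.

A(pressure switch) = MTBF/(MTBF+MTTR) = 23355/(23355+23.9) = 0.998978
A(abort switch) = MTBF/(MTBF+MTTR) = 9959/(9959+88.5) = 0.991192
Series availability: 0.998978 × 0.991192 = 0.9902

0.9902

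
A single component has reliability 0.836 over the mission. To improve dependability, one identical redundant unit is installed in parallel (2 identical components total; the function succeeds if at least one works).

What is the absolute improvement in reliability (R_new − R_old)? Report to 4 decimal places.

0.1371

R_before = 0.836
R_after = 1 − (1 − 0.836)^2 = 0.9731
ΔR = 0.9731 − 0.836 = 0.1371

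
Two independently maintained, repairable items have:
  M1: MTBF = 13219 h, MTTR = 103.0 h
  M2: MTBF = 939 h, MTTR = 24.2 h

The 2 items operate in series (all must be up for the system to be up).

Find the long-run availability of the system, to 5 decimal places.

0.96734

A(M1) = MTBF/(MTBF+MTTR) = 13219/(13219+103.0) = 0.992268
A(M2) = MTBF/(MTBF+MTTR) = 939/(939+24.2) = 0.974875
Series availability: 0.992268 × 0.974875 = 0.96734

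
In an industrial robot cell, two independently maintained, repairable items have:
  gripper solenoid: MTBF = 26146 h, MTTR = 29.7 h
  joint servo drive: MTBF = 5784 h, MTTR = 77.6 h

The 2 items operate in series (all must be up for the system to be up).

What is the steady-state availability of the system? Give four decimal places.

A(gripper solenoid) = MTBF/(MTBF+MTTR) = 26146/(26146+29.7) = 0.998865
A(joint servo drive) = MTBF/(MTBF+MTTR) = 5784/(5784+77.6) = 0.986761
Series availability: 0.998865 × 0.986761 = 0.9856

0.9856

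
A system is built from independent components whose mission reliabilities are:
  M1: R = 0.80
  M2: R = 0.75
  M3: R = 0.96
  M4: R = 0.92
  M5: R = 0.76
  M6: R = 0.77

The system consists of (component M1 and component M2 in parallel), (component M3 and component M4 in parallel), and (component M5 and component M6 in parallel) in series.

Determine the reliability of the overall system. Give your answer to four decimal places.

0.8947

Parallel (M1 and M2): 1 − (1 − 0.800000)(1 − 0.750000) = 0.950000
Parallel (M3 and M4): 1 − (1 − 0.960000)(1 − 0.920000) = 0.996800
Parallel (M5 and M6): 1 − (1 − 0.760000)(1 − 0.770000) = 0.944800
Series ([0.950000], [0.996800], and [0.944800]): 0.950000 × 0.996800 × 0.944800 = 0.8947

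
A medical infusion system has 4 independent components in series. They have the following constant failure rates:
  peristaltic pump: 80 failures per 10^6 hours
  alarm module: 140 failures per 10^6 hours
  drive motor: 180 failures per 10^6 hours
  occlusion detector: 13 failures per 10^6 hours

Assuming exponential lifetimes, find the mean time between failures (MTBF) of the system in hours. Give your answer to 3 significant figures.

Series of exponential components: λ_sys = Σ λ_i
λ_sys = 0.000080 + 0.00014 + 0.00018 + 0.000013 = 4.1300e-04 /h
MTBF = 1 / λ_sys = 2420 h

2420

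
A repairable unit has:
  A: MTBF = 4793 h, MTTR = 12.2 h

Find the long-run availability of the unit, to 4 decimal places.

0.9975

A(A) = MTBF/(MTBF+MTTR) = 4793/(4793+12.2) = 0.9975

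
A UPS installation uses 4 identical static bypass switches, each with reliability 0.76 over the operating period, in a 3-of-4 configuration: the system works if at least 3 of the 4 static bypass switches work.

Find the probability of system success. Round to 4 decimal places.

0.7550

R = Σ_{i=3}^{4} C(4,i) p^i (1−p)^{4−i} with p = 0.76
C(4,3)·0.76^3·0.24^1 = 0.421417
C(4,4)·0.76^4·0.24^0 = 0.333622
Sum = 0.7550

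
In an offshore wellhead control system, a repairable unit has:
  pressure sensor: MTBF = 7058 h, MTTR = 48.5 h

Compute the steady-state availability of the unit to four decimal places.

A(pressure sensor) = MTBF/(MTBF+MTTR) = 7058/(7058+48.5) = 0.9932

0.9932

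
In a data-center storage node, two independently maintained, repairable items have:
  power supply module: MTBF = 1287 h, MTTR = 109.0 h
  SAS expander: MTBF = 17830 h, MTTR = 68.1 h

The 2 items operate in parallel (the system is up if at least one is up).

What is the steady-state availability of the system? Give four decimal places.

0.9997

A(power supply module) = MTBF/(MTBF+MTTR) = 1287/(1287+109.0) = 0.921920
A(SAS expander) = MTBF/(MTBF+MTTR) = 17830/(17830+68.1) = 0.996195
Parallel availability: 1 − (1 − 0.921920)(1 − 0.996195) = 0.9997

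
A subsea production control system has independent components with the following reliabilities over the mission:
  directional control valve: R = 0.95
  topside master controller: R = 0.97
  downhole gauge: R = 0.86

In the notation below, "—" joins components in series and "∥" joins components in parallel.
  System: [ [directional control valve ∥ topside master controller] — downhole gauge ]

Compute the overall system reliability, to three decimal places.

Parallel (directional control valve and topside master controller): 1 − (1 − 0.95000)(1 − 0.97000) = 0.99850
Series ([0.99850] and downhole gauge): 0.99850 × 0.86000 = 0.859

0.859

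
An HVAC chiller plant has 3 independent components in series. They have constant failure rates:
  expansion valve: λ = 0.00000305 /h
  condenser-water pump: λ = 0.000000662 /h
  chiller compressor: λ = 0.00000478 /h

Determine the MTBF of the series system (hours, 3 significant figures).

118000

Series of exponential components: λ_sys = Σ λ_i
λ_sys = 0.00000305 + 0.000000662 + 0.00000478 = 8.4920e-06 /h
MTBF = 1 / λ_sys = 118000 h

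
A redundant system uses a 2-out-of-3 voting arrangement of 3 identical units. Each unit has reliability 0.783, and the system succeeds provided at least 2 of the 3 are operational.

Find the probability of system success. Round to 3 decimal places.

0.879

R = Σ_{i=2}^{3} C(3,i) p^i (1−p)^{3−i} with p = 0.783
C(3,2)·0.783^2·0.217^1 = 0.39912
C(3,3)·0.783^3·0.217^0 = 0.48005
Sum = 0.879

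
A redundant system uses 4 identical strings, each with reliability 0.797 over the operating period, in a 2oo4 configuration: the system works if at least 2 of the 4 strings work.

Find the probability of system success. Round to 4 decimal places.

0.9716

R = Σ_{i=2}^{4} C(4,i) p^i (1−p)^{4−i} with p = 0.797
C(4,2)·0.797^2·0.203^2 = 0.157058
C(4,3)·0.797^3·0.203^1 = 0.411084
C(4,4)·0.797^4·0.203^0 = 0.403490
Sum = 0.9716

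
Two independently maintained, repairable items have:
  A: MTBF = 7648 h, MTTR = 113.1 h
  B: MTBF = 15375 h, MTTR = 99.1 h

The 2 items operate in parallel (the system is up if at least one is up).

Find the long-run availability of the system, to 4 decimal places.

A(A) = MTBF/(MTBF+MTTR) = 7648/(7648+113.1) = 0.985427
A(B) = MTBF/(MTBF+MTTR) = 15375/(15375+99.1) = 0.993596
Parallel availability: 1 − (1 − 0.985427)(1 − 0.993596) = 0.9999

0.9999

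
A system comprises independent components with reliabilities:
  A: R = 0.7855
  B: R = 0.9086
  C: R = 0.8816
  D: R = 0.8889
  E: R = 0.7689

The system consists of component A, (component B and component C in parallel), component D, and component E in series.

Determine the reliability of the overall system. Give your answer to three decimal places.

Parallel (B and C): 1 − (1 − 0.90860)(1 − 0.88160) = 0.98918
Series (A, [0.98918], D, and E): 0.78550 × 0.98918 × 0.88890 × 0.76890 = 0.531

0.531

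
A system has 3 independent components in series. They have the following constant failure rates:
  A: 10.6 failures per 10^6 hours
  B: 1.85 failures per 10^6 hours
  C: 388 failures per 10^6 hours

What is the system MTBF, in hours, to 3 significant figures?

Series of exponential components: λ_sys = Σ λ_i
λ_sys = 0.0000106 + 0.00000185 + 0.000388 = 4.0045e-04 /h
MTBF = 1 / λ_sys = 2500 h

2500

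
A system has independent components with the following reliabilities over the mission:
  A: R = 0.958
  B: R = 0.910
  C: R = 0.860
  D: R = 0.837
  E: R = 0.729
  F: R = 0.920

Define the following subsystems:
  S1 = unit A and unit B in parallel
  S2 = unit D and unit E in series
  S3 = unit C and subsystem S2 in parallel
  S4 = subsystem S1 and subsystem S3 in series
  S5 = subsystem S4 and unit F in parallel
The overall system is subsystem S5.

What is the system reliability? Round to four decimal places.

Parallel (A and B): 1 − (1 − 0.958000)(1 − 0.910000) = 0.996220
Series (D and E): 0.837000 × 0.729000 = 0.610173
Parallel (C and [0.610173]): 1 − (1 − 0.860000)(1 − 0.610173) = 0.945424
Series ([0.996220] and [0.945424]): 0.996220 × 0.945424 = 0.941850
Parallel ([0.941850] and F): 1 − (1 − 0.941850)(1 − 0.920000) = 0.9953

0.9953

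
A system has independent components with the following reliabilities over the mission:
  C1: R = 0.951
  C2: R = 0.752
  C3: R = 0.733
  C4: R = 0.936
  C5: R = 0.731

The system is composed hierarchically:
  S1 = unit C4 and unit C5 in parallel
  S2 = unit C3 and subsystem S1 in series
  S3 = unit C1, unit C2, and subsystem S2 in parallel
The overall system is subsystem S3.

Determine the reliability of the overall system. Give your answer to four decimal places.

0.9966

Parallel (C4 and C5): 1 − (1 − 0.936000)(1 − 0.731000) = 0.982784
Series (C3 and [0.982784]): 0.733000 × 0.982784 = 0.720381
Parallel (C1, C2, and [0.720381]): 1 − (1 − 0.951000)(1 − 0.752000)(1 − 0.720381) = 0.9966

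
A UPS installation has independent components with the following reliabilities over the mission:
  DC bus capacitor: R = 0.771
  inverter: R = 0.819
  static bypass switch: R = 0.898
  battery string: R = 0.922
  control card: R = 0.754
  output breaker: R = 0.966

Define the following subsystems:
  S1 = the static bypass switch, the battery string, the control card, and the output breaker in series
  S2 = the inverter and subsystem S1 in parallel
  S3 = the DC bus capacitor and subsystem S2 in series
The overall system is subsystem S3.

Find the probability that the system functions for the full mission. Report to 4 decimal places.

0.7156

Series (static bypass switch, battery string, control card, and output breaker): 0.898000 × 0.922000 × 0.754000 × 0.966000 = 0.603053
Parallel (inverter and [0.603053]): 1 − (1 − 0.819000)(1 − 0.603053) = 0.928153
Series (DC bus capacitor and [0.928153]): 0.771000 × 0.928153 = 0.7156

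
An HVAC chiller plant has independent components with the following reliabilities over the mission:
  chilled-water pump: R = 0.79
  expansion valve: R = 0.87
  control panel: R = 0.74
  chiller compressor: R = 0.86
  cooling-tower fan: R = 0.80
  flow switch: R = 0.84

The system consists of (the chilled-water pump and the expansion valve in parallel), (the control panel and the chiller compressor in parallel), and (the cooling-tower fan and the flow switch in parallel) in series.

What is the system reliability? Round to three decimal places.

0.907

Parallel (chilled-water pump and expansion valve): 1 − (1 − 0.79000)(1 − 0.87000) = 0.97270
Parallel (control panel and chiller compressor): 1 − (1 − 0.74000)(1 − 0.86000) = 0.96360
Parallel (cooling-tower fan and flow switch): 1 − (1 − 0.80000)(1 − 0.84000) = 0.96800
Series ([0.97270], [0.96360], and [0.96800]): 0.97270 × 0.96360 × 0.96800 = 0.907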